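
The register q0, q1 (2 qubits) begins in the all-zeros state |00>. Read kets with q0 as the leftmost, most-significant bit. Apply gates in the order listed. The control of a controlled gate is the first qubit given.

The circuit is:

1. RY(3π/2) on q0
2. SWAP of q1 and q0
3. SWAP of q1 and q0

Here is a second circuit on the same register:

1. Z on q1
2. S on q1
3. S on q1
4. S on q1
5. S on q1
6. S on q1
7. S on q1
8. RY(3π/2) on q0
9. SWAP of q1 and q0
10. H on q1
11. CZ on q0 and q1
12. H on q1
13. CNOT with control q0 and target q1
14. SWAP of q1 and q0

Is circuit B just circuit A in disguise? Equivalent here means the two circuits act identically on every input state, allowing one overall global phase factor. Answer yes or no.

Yes, they are equivalent — the unitaries differ by at most a global phase.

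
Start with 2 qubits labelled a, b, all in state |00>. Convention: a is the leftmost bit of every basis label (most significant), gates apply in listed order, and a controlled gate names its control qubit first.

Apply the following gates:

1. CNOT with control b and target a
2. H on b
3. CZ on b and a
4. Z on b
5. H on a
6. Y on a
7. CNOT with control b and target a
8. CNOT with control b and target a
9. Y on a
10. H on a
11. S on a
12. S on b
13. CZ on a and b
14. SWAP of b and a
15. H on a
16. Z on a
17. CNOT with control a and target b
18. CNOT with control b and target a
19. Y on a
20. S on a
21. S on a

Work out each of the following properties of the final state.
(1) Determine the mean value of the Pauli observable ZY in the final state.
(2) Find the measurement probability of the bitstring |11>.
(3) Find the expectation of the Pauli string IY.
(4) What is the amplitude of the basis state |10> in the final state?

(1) The expectation value of ZY is 1. Key observation: gates 5-10 undo each other exactly, leaving only the rest of the circuit to track.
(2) The probability of measuring |11> is 1/2.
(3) The expectation value of IY is -1.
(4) |10> carries amplitude -1/2 - I/2 in the final state.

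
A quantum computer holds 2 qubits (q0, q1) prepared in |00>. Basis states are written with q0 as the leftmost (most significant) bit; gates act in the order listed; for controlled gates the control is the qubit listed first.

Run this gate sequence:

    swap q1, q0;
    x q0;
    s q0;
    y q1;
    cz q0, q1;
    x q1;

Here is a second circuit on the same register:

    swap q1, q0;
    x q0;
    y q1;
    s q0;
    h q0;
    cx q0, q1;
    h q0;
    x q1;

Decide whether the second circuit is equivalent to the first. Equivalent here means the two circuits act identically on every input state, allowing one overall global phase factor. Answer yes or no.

No — the two circuits implement different unitaries, even allowing a global phase.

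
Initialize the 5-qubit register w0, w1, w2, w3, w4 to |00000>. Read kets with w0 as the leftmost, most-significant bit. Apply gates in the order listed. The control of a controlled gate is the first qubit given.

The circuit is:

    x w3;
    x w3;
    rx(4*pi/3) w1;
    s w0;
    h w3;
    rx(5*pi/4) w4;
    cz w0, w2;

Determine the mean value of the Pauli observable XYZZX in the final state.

In the final state, XYZZX has expectation 0. Key observation: steps 1-2 multiply out to the identity, so the circuit reduces to the remaining gates.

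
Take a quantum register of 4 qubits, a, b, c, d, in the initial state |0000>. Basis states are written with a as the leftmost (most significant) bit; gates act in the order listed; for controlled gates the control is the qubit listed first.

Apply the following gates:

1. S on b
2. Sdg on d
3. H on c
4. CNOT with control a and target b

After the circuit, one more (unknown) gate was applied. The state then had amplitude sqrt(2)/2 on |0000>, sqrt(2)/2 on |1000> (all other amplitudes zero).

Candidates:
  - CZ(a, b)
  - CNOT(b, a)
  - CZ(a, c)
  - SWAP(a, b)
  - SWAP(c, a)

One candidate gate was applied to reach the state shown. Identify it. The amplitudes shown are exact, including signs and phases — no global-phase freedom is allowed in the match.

The applied gate was SWAP(c, a).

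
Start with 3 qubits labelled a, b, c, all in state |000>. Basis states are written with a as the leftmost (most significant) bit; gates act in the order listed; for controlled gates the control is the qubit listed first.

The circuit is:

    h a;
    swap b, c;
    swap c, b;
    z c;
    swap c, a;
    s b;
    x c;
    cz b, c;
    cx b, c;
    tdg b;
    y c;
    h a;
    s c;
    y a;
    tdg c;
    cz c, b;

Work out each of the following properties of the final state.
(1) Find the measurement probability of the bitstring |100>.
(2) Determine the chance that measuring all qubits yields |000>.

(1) A full measurement returns |100> with probability 1/4.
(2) Outcome |000> occurs with probability 1/4.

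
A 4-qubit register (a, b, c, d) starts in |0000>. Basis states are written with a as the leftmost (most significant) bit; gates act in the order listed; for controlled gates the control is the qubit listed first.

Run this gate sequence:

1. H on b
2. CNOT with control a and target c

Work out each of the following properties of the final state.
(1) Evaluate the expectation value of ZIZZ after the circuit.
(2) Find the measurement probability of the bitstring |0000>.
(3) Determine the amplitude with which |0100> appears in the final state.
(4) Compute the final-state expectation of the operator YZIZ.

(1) The observable ZIZZ averages to 1.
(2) Outcome |0000> occurs with probability 1/2.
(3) The final state's coefficient on |0100> equals sqrt(2)/2.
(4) The observable YZIZ averages to 0.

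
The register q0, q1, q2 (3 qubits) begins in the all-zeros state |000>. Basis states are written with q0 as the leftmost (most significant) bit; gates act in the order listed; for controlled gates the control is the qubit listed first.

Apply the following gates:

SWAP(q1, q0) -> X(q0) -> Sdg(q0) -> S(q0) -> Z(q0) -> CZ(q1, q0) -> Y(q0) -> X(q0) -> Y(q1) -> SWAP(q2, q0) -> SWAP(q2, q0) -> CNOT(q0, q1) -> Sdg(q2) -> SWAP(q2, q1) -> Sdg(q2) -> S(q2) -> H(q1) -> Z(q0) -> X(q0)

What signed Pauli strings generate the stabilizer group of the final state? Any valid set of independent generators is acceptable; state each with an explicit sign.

One valid set of independent stabilizer generators is +IXI, +ZII, +IIZ (any independent generating set of the same group is equally correct).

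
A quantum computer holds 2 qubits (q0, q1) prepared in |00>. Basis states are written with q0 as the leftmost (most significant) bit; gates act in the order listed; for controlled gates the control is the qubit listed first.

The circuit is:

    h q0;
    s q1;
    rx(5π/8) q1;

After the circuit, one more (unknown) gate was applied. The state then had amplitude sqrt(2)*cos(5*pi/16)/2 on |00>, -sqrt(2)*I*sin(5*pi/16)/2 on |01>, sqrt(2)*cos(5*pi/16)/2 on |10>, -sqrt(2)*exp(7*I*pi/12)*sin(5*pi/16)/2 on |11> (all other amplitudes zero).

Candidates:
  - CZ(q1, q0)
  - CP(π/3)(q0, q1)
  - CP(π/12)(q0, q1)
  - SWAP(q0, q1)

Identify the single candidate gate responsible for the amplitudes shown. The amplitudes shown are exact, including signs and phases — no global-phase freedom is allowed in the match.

It was CP(π/12)(q0, q1) that produced the state shown.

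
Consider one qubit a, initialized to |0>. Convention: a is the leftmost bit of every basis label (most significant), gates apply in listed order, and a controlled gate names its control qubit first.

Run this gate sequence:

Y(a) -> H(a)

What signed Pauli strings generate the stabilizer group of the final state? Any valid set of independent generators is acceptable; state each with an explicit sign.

The final state is stabilized by the group generated by -X; other independent generating sets are equally valid.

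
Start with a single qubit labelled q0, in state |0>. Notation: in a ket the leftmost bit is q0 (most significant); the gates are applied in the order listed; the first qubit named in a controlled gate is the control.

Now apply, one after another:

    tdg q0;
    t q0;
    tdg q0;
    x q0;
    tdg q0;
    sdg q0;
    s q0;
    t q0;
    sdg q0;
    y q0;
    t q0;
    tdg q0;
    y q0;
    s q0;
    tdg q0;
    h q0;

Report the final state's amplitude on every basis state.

The resulting statevector has amplitude -sqrt(2)*exp(3*I*pi/4)/2 on |0>, sqrt(2)*exp(3*I*pi/4)/2 on |1>. Key observation: gates 8-15 undo each other exactly, leaving only the rest of the circuit to track.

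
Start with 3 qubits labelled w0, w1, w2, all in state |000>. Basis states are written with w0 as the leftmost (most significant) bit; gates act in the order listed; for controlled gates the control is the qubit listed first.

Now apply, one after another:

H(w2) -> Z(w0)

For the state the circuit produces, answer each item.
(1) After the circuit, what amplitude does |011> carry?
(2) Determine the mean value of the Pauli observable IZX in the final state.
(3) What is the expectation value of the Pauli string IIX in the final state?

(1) The amplitude on |011> is 0.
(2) The observable IZX averages to 1.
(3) The expectation value of IIX is 1.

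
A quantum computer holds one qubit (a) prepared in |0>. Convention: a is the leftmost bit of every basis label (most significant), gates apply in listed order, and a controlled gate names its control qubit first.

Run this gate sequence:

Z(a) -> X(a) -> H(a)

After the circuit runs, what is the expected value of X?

The observable X averages to -1.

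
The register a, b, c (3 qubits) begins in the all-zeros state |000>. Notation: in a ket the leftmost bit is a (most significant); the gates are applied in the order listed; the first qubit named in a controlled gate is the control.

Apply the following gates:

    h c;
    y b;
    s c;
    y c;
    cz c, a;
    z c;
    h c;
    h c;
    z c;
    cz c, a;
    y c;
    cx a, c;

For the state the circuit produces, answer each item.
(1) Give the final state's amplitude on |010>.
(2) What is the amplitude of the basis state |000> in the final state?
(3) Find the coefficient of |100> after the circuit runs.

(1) The final state's coefficient on |010> equals sqrt(2)*I/2. Key observation: gates 4-11 undo each other exactly, leaving only the rest of the circuit to track.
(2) The amplitude on |000> is 0.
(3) The amplitude on |100> is 0.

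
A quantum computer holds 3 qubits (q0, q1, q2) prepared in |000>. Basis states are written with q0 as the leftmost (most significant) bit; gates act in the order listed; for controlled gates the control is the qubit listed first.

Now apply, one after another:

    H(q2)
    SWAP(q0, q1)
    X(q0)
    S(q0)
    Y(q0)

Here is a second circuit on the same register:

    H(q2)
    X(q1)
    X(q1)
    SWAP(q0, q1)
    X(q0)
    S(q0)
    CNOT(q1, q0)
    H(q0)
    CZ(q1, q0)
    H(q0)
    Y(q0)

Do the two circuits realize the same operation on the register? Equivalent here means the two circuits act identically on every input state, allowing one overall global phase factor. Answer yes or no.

Yes: on every input state the two circuits agree up to one overall phase factor.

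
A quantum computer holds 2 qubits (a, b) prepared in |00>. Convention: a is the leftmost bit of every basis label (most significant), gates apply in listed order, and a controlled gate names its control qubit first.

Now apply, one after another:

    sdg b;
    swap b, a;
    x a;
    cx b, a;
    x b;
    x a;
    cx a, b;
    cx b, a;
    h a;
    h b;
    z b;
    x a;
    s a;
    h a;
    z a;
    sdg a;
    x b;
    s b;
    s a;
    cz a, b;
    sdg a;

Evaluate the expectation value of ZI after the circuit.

The expectation value of ZI is 0.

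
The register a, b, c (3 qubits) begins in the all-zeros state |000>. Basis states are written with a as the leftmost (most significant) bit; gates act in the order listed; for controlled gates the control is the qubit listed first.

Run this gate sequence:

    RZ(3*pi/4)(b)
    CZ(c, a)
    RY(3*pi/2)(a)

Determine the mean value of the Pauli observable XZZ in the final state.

The observable XZZ averages to -1.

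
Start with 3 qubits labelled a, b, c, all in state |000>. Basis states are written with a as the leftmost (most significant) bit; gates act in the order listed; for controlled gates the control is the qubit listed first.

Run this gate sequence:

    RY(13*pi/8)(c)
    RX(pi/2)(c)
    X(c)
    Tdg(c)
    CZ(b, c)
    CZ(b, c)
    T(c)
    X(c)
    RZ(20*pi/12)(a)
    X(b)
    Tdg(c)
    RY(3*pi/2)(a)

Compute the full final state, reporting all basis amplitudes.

The resulting statevector has amplitude 0 on |000>, 0 on |001>, -exp(17*I*pi/48)/2 on |010>, exp(11*I*pi/48)/2 on |011>, 0 on |100>, 0 on |101>, exp(17*I*pi/48)/2 on |110>, -exp(11*I*pi/48)/2 on |111>. Key observation: gates 3-8 undo each other exactly, leaving only the rest of the circuit to track.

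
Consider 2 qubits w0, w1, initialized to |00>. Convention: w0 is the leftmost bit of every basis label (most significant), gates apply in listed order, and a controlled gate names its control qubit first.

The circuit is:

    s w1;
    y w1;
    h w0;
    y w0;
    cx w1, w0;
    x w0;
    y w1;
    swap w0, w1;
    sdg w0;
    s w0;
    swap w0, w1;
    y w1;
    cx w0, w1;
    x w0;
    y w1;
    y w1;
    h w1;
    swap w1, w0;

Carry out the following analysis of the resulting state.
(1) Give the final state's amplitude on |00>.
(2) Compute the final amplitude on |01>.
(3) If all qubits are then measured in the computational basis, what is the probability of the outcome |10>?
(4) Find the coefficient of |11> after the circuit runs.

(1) The final state's coefficient on |00> equals -1/2. Key observation: steps 7-12 multiply out to the identity, so the circuit reduces to the remaining gates.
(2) |01> carries amplitude 1/2 in the final state.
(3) A full measurement returns |10> with probability 1/4.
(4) The final state's coefficient on |11> equals -1/2.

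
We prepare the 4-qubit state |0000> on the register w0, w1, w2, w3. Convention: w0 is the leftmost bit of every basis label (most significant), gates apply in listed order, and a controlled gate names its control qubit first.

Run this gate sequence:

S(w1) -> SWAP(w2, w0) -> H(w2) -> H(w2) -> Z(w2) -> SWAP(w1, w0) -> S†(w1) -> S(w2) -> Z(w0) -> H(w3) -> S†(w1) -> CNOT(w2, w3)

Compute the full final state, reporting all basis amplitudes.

After the circuit, the state carries amplitude sqrt(2)/2 on |0000>, sqrt(2)/2 on |0001>, and 0 on every other basis state. Key observation: the block from step 3 through step 4 cancels to the identity and can be dropped.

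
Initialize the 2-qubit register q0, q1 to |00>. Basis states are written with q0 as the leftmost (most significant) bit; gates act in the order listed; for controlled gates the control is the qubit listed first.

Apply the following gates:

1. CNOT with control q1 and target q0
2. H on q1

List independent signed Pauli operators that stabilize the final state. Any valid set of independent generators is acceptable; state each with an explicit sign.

The final state is stabilized by the group generated by +IX, +ZI; other independent generating sets are equally valid.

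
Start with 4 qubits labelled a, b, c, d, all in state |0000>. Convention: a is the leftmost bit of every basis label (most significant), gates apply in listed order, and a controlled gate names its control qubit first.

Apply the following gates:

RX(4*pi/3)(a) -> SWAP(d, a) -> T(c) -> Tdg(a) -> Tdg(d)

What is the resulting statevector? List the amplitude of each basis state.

The final amplitudes are -1/2 on |0000>, -sqrt(3)*exp(I*pi/4)/2 on |0001>, and 0 on every other basis state.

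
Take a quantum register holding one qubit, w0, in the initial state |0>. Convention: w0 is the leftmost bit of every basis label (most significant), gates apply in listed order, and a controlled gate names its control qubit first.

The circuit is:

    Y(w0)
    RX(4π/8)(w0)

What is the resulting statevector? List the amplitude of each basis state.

The final amplitudes are sqrt(2)/2 on |0>, sqrt(2)*I/2 on |1>.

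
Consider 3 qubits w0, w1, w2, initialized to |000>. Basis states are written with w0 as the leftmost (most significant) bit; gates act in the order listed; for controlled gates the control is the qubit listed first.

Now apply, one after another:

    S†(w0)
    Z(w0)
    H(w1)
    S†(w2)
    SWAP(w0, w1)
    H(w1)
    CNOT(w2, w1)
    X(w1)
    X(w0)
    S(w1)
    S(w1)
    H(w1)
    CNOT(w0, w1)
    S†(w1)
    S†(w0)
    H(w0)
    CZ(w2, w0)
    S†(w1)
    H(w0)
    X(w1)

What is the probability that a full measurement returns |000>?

A full measurement returns |000> with probability 1/2.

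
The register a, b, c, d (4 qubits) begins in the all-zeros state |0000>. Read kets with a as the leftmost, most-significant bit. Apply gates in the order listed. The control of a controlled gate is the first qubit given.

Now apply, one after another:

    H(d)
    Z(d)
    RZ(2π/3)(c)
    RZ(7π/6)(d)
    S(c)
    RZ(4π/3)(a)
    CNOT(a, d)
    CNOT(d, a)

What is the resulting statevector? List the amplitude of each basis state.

The resulting statevector has amplitude sqrt(2)*exp(5*I*pi/12)/2 on |0000>, sqrt(2)*exp(7*I*pi/12)/2 on |1001>, and 0 on every other basis state.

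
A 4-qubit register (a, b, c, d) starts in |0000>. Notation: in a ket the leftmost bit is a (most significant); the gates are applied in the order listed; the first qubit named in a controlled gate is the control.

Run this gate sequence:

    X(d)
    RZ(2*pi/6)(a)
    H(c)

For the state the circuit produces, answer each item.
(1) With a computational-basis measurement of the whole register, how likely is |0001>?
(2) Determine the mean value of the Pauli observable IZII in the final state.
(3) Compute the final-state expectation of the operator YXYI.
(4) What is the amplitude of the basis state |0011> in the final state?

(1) The probability of measuring |0001> is 1/2.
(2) The observable IZII averages to 1.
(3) The observable YXYI averages to 0.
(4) |0011> carries amplitude -sqrt(2)*exp(5*I*pi/6)/2 in the final state.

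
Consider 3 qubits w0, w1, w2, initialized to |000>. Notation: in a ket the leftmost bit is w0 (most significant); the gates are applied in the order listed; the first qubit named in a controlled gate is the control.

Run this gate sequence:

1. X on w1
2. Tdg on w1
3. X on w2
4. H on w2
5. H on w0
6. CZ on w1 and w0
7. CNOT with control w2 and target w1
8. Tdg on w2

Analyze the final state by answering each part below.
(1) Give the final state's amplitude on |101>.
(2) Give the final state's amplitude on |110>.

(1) |101> carries amplitude -I/2 in the final state.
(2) |110> carries amplitude exp(3*I*pi/4)/2 in the final state.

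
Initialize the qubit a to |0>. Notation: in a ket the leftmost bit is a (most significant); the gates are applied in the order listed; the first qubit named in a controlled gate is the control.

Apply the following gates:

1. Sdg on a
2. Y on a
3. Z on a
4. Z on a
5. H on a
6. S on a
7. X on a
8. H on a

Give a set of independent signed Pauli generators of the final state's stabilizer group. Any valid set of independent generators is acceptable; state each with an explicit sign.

One valid set of independent stabilizer generators is -Y (any independent generating set of the same group is equally correct).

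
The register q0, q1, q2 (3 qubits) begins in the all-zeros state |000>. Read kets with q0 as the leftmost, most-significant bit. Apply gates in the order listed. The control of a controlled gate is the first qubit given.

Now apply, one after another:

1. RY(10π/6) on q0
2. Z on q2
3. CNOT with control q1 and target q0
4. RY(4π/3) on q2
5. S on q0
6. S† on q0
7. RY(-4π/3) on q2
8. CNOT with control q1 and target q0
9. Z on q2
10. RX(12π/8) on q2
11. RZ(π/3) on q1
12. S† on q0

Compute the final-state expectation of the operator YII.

The observable YII averages to sqrt(3)/2. Key observation: steps 2-9 multiply out to the identity, so the circuit reduces to the remaining gates.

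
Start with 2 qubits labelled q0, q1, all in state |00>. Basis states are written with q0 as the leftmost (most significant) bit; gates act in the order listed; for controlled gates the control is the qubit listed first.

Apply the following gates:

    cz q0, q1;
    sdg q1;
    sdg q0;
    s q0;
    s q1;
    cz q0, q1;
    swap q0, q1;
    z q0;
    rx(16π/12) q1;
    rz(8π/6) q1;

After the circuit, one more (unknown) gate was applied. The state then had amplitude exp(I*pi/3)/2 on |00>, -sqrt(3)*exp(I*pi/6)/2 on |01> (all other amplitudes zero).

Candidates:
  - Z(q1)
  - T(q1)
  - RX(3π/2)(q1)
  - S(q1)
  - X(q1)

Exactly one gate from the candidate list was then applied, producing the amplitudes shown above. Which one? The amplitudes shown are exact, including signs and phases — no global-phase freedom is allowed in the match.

The unique candidate consistent with the amplitudes is Z(q1). Key observation: steps 1-6 multiply out to the identity, so the circuit reduces to the remaining gates.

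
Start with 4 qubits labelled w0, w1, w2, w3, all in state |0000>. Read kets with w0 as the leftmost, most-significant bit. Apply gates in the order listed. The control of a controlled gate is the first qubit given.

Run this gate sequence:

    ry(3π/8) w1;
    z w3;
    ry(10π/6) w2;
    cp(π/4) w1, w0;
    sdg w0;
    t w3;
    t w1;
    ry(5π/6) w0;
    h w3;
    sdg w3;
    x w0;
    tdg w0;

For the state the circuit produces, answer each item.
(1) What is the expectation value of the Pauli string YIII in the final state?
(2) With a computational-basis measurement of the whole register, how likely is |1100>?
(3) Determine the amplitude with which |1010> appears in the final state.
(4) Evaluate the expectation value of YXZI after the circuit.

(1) The expectation value of YIII is -sqrt(2)/4.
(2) A full measurement returns |1100> with probability 3*(2 - sqrt(3))*(2 - sqrt(2 - sqrt(2)))/128.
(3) The final state's coefficient on |1010> equals (1 - sqrt(3))*exp(3*I*pi/4)*cos(3*pi/16)/8.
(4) The expectation value of YXZI is -sqrt(sqrt(2) + 2)/16.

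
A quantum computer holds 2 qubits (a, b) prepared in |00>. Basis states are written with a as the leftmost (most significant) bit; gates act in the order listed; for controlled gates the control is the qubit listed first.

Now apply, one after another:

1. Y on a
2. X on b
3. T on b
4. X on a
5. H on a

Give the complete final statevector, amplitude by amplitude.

After the circuit, the state carries amplitude 0 on |00>, sqrt(2)*exp(3*I*pi/4)/2 on |01>, 0 on |10>, sqrt(2)*exp(3*I*pi/4)/2 on |11>.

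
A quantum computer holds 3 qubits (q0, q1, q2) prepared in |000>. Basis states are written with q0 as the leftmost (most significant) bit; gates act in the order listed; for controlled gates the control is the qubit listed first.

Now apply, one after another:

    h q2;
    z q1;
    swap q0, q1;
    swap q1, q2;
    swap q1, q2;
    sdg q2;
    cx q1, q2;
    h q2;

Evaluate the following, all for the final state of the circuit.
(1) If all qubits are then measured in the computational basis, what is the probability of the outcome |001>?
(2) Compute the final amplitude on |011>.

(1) Outcome |001> occurs with probability 1/2. Key observation: gates 4-5 undo each other exactly, leaving only the rest of the circuit to track.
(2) The amplitude on |011> is 0.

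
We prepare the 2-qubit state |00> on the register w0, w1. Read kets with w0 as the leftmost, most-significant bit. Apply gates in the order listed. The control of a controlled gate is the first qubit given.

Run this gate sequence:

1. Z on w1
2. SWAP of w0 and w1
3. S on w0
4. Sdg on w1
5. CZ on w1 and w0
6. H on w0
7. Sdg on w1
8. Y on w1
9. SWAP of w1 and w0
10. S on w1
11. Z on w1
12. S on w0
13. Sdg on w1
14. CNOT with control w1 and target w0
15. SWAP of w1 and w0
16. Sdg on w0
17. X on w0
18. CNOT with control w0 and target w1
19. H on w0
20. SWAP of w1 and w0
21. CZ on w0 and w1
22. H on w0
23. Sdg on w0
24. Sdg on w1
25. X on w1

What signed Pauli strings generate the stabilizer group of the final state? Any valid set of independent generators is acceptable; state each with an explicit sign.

The stabilizer group can be generated by -YI, +IX, among other valid generating sets.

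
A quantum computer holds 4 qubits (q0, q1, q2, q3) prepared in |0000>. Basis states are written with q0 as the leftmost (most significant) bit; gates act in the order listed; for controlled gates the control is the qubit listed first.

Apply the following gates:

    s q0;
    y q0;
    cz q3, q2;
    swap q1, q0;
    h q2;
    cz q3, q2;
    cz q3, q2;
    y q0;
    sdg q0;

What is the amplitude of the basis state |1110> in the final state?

|1110> carries amplitude sqrt(2)*I/2 in the final state.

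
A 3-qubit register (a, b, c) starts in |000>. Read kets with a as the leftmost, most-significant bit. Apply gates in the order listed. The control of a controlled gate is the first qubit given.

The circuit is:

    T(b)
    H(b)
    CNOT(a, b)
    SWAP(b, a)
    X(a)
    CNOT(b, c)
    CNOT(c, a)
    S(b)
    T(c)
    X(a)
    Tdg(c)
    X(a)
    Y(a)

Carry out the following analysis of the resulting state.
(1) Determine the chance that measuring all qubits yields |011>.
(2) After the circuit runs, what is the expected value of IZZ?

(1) A full measurement returns |011> with probability 0.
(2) The observable IZZ averages to 1.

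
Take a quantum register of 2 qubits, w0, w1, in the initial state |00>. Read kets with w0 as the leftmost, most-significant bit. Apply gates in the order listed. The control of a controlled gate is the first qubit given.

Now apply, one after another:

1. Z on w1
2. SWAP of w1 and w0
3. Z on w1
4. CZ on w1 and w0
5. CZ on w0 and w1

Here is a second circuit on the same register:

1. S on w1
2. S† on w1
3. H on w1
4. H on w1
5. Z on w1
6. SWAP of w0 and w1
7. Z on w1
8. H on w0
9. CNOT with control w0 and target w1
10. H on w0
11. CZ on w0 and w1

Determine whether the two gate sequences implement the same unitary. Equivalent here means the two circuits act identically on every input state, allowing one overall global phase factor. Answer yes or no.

No — the two circuits implement different unitaries, even allowing a global phase.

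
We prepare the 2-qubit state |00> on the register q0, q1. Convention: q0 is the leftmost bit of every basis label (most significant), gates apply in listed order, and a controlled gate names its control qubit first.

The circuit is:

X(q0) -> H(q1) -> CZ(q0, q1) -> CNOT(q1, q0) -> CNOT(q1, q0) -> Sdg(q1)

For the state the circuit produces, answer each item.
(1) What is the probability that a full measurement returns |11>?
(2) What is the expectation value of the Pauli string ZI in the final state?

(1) Outcome |11> occurs with probability 1/2.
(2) The observable ZI averages to -1.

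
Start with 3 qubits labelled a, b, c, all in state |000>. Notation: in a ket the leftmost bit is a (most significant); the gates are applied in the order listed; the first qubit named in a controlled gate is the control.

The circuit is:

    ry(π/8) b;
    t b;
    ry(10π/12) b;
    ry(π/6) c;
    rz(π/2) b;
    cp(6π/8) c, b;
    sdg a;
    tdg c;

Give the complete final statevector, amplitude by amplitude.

The final amplitudes are -sin(pi/16)/2 - sqrt(3)*sin(pi/16)/4 + exp(-I*pi/4)*cos(pi/16)/4 on |000>, (sin(pi/16) + (2 - sqrt(3))*exp(3*I*pi/4)*cos(pi/16))*exp(3*I*pi/4)/4 on |001>, I*sin(pi/16)/4 + sqrt(3)*exp(I*pi/4)*cos(pi/16)/4 + exp(I*pi/4)*cos(pi/16)/2 on |010>, -sin(pi/16)/2 + sqrt(3)*sin(pi/16)/4 - exp(-I*pi/4)*cos(pi/16)/4 on |011>, 0 on |100>, 0 on |101>, 0 on |110>, 0 on |111>.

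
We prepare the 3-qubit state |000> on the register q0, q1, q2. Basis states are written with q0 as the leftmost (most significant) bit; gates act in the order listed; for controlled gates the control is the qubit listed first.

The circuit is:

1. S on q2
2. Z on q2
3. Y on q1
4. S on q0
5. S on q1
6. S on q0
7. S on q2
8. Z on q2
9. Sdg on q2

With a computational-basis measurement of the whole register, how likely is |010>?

Outcome |010> occurs with probability 1.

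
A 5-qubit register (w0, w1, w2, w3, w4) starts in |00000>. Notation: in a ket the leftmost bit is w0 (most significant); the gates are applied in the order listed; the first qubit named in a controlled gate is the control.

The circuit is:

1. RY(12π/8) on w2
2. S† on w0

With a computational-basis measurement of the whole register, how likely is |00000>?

A full measurement returns |00000> with probability 1/2.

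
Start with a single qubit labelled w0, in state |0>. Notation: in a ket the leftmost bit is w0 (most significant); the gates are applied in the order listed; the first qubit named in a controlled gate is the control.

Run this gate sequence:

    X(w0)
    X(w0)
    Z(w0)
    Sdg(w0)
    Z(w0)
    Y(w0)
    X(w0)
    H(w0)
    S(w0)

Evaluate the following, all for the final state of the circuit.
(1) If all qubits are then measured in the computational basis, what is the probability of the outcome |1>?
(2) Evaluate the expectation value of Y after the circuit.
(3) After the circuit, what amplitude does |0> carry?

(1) Outcome |1> occurs with probability 1/2.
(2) The expectation value of Y is 1.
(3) |0> carries amplitude sqrt(2)*I/2 in the final state.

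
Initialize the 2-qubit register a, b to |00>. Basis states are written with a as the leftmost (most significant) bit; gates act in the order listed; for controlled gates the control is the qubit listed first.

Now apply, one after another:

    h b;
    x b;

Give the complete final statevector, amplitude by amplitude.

The resulting statevector has amplitude sqrt(2)/2 on |00>, sqrt(2)/2 on |01>, 0 on |10>, 0 on |11>.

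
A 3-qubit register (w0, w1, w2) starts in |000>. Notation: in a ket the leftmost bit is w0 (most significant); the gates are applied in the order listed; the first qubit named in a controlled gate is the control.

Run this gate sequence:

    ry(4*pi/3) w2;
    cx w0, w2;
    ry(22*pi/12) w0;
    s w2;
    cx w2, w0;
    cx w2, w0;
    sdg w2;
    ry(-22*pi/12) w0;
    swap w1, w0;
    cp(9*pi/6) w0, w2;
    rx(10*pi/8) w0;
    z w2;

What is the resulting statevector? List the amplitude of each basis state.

The resulting statevector has amplitude sqrt(2 - sqrt(2))/4 on |000>, sqrt(6 - 3*sqrt(2))/4 on |001>, 0 on |010>, 0 on |011>, I*sqrt(sqrt(2) + 2)/4 on |100>, I*sqrt(3*sqrt(2) + 6)/4 on |101>, 0 on |110>, 0 on |111>.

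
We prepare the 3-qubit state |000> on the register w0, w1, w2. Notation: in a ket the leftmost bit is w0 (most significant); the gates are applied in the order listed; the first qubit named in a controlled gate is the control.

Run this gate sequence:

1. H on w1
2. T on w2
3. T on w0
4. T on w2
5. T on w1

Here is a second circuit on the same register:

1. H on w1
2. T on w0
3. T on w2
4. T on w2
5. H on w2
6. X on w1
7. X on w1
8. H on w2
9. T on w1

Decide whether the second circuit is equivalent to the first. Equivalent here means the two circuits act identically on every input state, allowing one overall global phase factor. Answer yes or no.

Yes — the two circuits implement the same unitary up to a global phase.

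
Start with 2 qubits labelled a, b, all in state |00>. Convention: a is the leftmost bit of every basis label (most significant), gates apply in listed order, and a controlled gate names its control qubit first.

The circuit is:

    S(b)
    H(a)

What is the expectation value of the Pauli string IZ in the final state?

In the final state, IZ has expectation 1.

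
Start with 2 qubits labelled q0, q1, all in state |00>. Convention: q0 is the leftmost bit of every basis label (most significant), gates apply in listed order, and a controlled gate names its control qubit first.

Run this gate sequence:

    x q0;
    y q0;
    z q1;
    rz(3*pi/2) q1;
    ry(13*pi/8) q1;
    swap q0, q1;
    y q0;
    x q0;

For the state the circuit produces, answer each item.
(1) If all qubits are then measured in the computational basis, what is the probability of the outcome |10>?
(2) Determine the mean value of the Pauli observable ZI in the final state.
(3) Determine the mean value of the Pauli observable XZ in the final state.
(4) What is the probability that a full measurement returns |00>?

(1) The probability of measuring |10> is sin(3*pi/16)**2.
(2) The observable ZI averages to sqrt(2 - sqrt(2))/2.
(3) In the final state, XZ has expectation sqrt(sqrt(2) + 2)/2.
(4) A full measurement returns |00> with probability cos(3*pi/16)**2.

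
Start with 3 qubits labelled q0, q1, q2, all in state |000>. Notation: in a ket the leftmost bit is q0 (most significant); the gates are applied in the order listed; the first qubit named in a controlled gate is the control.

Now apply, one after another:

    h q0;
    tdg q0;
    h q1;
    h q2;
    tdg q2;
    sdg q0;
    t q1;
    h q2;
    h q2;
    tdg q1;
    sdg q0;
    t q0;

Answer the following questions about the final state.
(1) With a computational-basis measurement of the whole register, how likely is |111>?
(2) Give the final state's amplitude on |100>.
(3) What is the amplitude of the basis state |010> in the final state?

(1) The probability of measuring |111> is 1/8. Key observation: gates 8-9 undo each other exactly, leaving only the rest of the circuit to track.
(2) |100> carries amplitude -sqrt(2)/4 in the final state.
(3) The final state's coefficient on |010> equals sqrt(2)/4.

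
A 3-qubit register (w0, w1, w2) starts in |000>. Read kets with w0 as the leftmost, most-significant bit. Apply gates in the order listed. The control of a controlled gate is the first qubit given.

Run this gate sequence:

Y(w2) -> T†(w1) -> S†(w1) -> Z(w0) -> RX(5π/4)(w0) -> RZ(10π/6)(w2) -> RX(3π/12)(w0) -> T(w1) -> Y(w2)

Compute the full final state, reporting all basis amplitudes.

The final amplitudes are -sqrt(2)*exp(5*I*pi/6)/2 on |000>, sqrt(2)*exp(I*pi/3)/2 on |100>, and 0 on every other basis state.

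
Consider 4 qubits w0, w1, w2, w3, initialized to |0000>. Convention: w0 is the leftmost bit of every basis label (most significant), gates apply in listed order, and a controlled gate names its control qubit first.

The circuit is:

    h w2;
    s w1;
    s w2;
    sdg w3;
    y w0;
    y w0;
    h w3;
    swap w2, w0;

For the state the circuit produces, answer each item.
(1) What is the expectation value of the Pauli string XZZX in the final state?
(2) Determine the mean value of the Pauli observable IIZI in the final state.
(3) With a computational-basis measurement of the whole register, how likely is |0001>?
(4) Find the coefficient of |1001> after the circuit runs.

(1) In the final state, XZZX has expectation 0.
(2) The observable IIZI averages to 1.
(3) Outcome |0001> occurs with probability 1/4.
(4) The amplitude on |1001> is I/2.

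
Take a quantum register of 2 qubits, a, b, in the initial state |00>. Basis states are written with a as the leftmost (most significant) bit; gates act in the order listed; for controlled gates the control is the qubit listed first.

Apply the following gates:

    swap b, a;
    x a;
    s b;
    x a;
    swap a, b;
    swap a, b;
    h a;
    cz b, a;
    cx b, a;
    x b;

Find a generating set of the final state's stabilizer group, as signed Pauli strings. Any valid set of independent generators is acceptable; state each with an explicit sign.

One valid set of independent stabilizer generators is +XI, -IZ (any independent generating set of the same group is equally correct).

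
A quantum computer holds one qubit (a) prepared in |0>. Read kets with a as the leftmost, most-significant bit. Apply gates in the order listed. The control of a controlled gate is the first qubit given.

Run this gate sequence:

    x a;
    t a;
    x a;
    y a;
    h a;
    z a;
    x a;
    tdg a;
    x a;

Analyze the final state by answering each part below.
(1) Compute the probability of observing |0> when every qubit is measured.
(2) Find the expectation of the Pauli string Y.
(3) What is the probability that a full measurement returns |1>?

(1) Outcome |0> occurs with probability 1/2.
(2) In the final state, Y has expectation sqrt(2)/2.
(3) A full measurement returns |1> with probability 1/2.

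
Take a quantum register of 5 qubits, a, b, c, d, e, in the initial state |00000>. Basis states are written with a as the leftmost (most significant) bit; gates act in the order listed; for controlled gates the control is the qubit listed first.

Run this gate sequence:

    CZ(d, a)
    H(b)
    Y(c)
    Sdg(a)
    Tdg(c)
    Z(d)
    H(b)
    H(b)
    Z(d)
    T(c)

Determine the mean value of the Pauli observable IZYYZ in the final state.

The expectation value of IZYYZ is 0. Key observation: gates 5-10 undo each other exactly, leaving only the rest of the circuit to track.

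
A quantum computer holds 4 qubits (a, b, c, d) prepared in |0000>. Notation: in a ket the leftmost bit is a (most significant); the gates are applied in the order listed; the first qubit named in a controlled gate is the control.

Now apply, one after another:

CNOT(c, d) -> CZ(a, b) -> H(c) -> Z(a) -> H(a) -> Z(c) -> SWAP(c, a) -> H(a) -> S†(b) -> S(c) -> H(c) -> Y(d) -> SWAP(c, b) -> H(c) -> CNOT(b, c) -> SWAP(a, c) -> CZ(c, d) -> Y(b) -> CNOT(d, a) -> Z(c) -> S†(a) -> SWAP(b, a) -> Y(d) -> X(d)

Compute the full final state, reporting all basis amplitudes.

The final amplitudes are sqrt(2)*(-1 - I)/4 on |0011>, sqrt(2)*(-1 + I)/4 on |0111>, sqrt(2)*(-1 + I)/4 on |1011>, sqrt(2)*(1 + I)/4 on |1111>, and 0 on every other basis state.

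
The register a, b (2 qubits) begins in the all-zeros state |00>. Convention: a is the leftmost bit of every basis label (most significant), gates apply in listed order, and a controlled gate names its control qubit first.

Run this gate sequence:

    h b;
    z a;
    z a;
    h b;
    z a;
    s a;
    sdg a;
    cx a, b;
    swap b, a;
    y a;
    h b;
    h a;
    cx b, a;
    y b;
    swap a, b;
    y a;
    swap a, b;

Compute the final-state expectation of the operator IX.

In the final state, IX has expectation -1. Key observation: the block from step 1 through step 4 cancels to the identity and can be dropped.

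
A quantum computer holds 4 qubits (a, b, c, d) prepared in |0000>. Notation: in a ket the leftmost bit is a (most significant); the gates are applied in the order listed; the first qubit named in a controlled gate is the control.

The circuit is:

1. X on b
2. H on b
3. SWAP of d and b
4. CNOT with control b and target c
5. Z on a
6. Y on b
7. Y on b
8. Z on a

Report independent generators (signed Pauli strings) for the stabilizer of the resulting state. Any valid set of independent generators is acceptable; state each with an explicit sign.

The final state is stabilized by the group generated by -IIIX, +ZIII, +IZII, +IIZI; other independent generating sets are equally valid.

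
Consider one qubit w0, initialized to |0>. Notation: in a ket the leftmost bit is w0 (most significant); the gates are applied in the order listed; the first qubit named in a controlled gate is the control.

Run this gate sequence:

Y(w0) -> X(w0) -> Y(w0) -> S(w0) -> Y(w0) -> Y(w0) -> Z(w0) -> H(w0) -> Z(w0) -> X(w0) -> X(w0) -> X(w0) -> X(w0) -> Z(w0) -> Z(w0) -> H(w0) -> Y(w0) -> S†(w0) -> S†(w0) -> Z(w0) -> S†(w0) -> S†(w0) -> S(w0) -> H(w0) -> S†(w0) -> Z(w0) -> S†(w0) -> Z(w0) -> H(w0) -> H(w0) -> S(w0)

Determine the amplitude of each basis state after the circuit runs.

The resulting statevector has amplitude sqrt(2)*I/2 on |0>, -sqrt(2)/2 on |1>.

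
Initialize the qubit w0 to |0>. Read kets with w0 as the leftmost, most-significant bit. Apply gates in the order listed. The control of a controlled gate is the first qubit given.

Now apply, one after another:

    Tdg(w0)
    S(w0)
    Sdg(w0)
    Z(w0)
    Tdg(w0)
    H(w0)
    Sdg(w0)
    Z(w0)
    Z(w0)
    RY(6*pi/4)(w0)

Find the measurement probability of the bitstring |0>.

The probability of measuring |0> is 1/2.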